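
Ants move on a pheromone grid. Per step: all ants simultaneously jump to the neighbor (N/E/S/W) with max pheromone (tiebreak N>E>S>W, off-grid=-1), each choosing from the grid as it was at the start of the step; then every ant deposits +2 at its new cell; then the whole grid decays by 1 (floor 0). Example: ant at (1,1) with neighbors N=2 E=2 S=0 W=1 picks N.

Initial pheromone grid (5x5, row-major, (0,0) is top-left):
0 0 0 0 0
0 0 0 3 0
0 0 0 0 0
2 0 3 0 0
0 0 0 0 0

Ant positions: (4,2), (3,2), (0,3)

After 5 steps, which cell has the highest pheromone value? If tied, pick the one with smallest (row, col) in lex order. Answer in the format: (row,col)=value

Answer: (3,2)=8

Derivation:
Step 1: ant0:(4,2)->N->(3,2) | ant1:(3,2)->N->(2,2) | ant2:(0,3)->S->(1,3)
  grid max=4 at (1,3)
Step 2: ant0:(3,2)->N->(2,2) | ant1:(2,2)->S->(3,2) | ant2:(1,3)->N->(0,3)
  grid max=5 at (3,2)
Step 3: ant0:(2,2)->S->(3,2) | ant1:(3,2)->N->(2,2) | ant2:(0,3)->S->(1,3)
  grid max=6 at (3,2)
Step 4: ant0:(3,2)->N->(2,2) | ant1:(2,2)->S->(3,2) | ant2:(1,3)->N->(0,3)
  grid max=7 at (3,2)
Step 5: ant0:(2,2)->S->(3,2) | ant1:(3,2)->N->(2,2) | ant2:(0,3)->S->(1,3)
  grid max=8 at (3,2)
Final grid:
  0 0 0 0 0
  0 0 0 4 0
  0 0 5 0 0
  0 0 8 0 0
  0 0 0 0 0
Max pheromone 8 at (3,2)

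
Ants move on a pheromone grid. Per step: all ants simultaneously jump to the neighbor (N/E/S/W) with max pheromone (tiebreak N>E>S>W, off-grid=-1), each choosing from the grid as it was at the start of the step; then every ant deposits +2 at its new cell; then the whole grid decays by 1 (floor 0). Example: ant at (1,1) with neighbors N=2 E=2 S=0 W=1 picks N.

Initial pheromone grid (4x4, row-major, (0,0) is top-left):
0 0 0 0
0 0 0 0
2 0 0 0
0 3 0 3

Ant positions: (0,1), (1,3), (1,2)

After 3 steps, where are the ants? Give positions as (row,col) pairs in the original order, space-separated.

Step 1: ant0:(0,1)->E->(0,2) | ant1:(1,3)->N->(0,3) | ant2:(1,2)->N->(0,2)
  grid max=3 at (0,2)
Step 2: ant0:(0,2)->E->(0,3) | ant1:(0,3)->W->(0,2) | ant2:(0,2)->E->(0,3)
  grid max=4 at (0,2)
Step 3: ant0:(0,3)->W->(0,2) | ant1:(0,2)->E->(0,3) | ant2:(0,3)->W->(0,2)
  grid max=7 at (0,2)

(0,2) (0,3) (0,2)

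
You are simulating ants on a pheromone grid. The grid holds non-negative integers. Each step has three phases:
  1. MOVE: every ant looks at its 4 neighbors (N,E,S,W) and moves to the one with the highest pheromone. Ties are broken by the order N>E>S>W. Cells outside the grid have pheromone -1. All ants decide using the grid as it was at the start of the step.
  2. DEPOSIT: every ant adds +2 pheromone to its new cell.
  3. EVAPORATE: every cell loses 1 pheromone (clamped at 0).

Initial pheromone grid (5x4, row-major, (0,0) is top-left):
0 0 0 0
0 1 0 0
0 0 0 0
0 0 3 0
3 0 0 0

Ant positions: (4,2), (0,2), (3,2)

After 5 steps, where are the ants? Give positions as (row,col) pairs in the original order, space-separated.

Step 1: ant0:(4,2)->N->(3,2) | ant1:(0,2)->E->(0,3) | ant2:(3,2)->N->(2,2)
  grid max=4 at (3,2)
Step 2: ant0:(3,2)->N->(2,2) | ant1:(0,3)->S->(1,3) | ant2:(2,2)->S->(3,2)
  grid max=5 at (3,2)
Step 3: ant0:(2,2)->S->(3,2) | ant1:(1,3)->N->(0,3) | ant2:(3,2)->N->(2,2)
  grid max=6 at (3,2)
Step 4: ant0:(3,2)->N->(2,2) | ant1:(0,3)->S->(1,3) | ant2:(2,2)->S->(3,2)
  grid max=7 at (3,2)
Step 5: ant0:(2,2)->S->(3,2) | ant1:(1,3)->N->(0,3) | ant2:(3,2)->N->(2,2)
  grid max=8 at (3,2)

(3,2) (0,3) (2,2)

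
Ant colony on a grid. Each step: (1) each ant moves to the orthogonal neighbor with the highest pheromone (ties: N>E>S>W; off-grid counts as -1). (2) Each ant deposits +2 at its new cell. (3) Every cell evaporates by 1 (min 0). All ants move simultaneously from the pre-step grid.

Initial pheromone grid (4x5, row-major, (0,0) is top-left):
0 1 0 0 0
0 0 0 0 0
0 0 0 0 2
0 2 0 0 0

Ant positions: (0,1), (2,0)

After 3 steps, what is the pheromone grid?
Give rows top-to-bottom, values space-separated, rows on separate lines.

After step 1: ants at (0,2),(1,0)
  0 0 1 0 0
  1 0 0 0 0
  0 0 0 0 1
  0 1 0 0 0
After step 2: ants at (0,3),(0,0)
  1 0 0 1 0
  0 0 0 0 0
  0 0 0 0 0
  0 0 0 0 0
After step 3: ants at (0,4),(0,1)
  0 1 0 0 1
  0 0 0 0 0
  0 0 0 0 0
  0 0 0 0 0

0 1 0 0 1
0 0 0 0 0
0 0 0 0 0
0 0 0 0 0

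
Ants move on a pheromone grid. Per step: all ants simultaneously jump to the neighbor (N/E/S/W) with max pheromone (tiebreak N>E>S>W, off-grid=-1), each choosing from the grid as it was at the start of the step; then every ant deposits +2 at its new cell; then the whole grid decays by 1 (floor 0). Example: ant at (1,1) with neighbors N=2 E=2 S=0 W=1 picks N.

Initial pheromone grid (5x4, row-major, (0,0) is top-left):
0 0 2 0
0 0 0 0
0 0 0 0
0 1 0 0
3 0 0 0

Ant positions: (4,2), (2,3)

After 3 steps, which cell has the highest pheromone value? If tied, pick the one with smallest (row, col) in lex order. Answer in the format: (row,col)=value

Step 1: ant0:(4,2)->N->(3,2) | ant1:(2,3)->N->(1,3)
  grid max=2 at (4,0)
Step 2: ant0:(3,2)->N->(2,2) | ant1:(1,3)->N->(0,3)
  grid max=1 at (0,3)
Step 3: ant0:(2,2)->N->(1,2) | ant1:(0,3)->S->(1,3)
  grid max=1 at (1,2)
Final grid:
  0 0 0 0
  0 0 1 1
  0 0 0 0
  0 0 0 0
  0 0 0 0
Max pheromone 1 at (1,2)

Answer: (1,2)=1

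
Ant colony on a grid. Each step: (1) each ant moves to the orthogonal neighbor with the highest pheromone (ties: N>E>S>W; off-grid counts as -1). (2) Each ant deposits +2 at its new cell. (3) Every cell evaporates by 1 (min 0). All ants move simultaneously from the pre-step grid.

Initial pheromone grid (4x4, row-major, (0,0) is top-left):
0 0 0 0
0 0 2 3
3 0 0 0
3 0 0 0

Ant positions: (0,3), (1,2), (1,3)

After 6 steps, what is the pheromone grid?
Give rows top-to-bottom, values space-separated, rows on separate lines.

After step 1: ants at (1,3),(1,3),(1,2)
  0 0 0 0
  0 0 3 6
  2 0 0 0
  2 0 0 0
After step 2: ants at (1,2),(1,2),(1,3)
  0 0 0 0
  0 0 6 7
  1 0 0 0
  1 0 0 0
After step 3: ants at (1,3),(1,3),(1,2)
  0 0 0 0
  0 0 7 10
  0 0 0 0
  0 0 0 0
After step 4: ants at (1,2),(1,2),(1,3)
  0 0 0 0
  0 0 10 11
  0 0 0 0
  0 0 0 0
After step 5: ants at (1,3),(1,3),(1,2)
  0 0 0 0
  0 0 11 14
  0 0 0 0
  0 0 0 0
After step 6: ants at (1,2),(1,2),(1,3)
  0 0 0 0
  0 0 14 15
  0 0 0 0
  0 0 0 0

0 0 0 0
0 0 14 15
0 0 0 0
0 0 0 0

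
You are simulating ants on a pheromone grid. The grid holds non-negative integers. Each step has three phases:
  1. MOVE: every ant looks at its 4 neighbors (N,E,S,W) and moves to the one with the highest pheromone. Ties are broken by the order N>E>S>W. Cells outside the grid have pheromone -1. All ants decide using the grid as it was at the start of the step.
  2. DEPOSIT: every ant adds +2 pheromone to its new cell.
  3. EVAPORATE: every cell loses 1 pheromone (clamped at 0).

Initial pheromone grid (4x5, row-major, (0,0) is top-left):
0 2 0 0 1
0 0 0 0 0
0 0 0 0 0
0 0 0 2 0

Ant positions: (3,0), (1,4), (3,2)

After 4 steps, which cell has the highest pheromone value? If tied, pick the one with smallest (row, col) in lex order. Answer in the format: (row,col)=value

Answer: (3,3)=2

Derivation:
Step 1: ant0:(3,0)->N->(2,0) | ant1:(1,4)->N->(0,4) | ant2:(3,2)->E->(3,3)
  grid max=3 at (3,3)
Step 2: ant0:(2,0)->N->(1,0) | ant1:(0,4)->S->(1,4) | ant2:(3,3)->N->(2,3)
  grid max=2 at (3,3)
Step 3: ant0:(1,0)->N->(0,0) | ant1:(1,4)->N->(0,4) | ant2:(2,3)->S->(3,3)
  grid max=3 at (3,3)
Step 4: ant0:(0,0)->E->(0,1) | ant1:(0,4)->S->(1,4) | ant2:(3,3)->N->(2,3)
  grid max=2 at (3,3)
Final grid:
  0 1 0 0 1
  0 0 0 0 1
  0 0 0 1 0
  0 0 0 2 0
Max pheromone 2 at (3,3)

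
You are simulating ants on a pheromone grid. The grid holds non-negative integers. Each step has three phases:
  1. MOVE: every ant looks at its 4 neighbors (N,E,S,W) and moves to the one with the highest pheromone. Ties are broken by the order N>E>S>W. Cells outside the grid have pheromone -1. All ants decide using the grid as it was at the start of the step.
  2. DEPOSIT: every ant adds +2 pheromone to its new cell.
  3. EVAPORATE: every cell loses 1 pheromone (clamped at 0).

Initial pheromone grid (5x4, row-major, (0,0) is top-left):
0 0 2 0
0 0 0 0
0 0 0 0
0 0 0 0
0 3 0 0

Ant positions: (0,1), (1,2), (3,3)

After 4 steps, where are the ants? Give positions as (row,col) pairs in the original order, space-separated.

Step 1: ant0:(0,1)->E->(0,2) | ant1:(1,2)->N->(0,2) | ant2:(3,3)->N->(2,3)
  grid max=5 at (0,2)
Step 2: ant0:(0,2)->E->(0,3) | ant1:(0,2)->E->(0,3) | ant2:(2,3)->N->(1,3)
  grid max=4 at (0,2)
Step 3: ant0:(0,3)->W->(0,2) | ant1:(0,3)->W->(0,2) | ant2:(1,3)->N->(0,3)
  grid max=7 at (0,2)
Step 4: ant0:(0,2)->E->(0,3) | ant1:(0,2)->E->(0,3) | ant2:(0,3)->W->(0,2)
  grid max=8 at (0,2)

(0,3) (0,3) (0,2)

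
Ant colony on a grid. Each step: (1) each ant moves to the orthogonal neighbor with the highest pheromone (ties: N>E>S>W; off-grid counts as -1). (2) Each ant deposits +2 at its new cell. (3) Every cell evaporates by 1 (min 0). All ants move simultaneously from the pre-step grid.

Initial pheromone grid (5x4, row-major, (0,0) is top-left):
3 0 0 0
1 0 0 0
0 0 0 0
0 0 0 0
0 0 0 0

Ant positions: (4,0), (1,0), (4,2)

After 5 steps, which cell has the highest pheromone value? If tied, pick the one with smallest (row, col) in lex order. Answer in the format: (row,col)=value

Answer: (0,0)=6

Derivation:
Step 1: ant0:(4,0)->N->(3,0) | ant1:(1,0)->N->(0,0) | ant2:(4,2)->N->(3,2)
  grid max=4 at (0,0)
Step 2: ant0:(3,0)->N->(2,0) | ant1:(0,0)->E->(0,1) | ant2:(3,2)->N->(2,2)
  grid max=3 at (0,0)
Step 3: ant0:(2,0)->N->(1,0) | ant1:(0,1)->W->(0,0) | ant2:(2,2)->N->(1,2)
  grid max=4 at (0,0)
Step 4: ant0:(1,0)->N->(0,0) | ant1:(0,0)->S->(1,0) | ant2:(1,2)->N->(0,2)
  grid max=5 at (0,0)
Step 5: ant0:(0,0)->S->(1,0) | ant1:(1,0)->N->(0,0) | ant2:(0,2)->E->(0,3)
  grid max=6 at (0,0)
Final grid:
  6 0 0 1
  3 0 0 0
  0 0 0 0
  0 0 0 0
  0 0 0 0
Max pheromone 6 at (0,0)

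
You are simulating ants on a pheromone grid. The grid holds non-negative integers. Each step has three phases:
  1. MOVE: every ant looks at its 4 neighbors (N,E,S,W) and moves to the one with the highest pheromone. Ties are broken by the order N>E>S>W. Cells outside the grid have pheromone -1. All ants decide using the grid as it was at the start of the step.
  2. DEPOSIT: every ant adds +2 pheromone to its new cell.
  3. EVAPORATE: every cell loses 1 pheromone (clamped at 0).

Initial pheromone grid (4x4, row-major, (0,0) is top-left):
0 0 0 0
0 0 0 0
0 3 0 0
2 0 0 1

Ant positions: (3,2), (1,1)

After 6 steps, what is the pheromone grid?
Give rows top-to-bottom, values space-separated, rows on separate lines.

After step 1: ants at (3,3),(2,1)
  0 0 0 0
  0 0 0 0
  0 4 0 0
  1 0 0 2
After step 2: ants at (2,3),(1,1)
  0 0 0 0
  0 1 0 0
  0 3 0 1
  0 0 0 1
After step 3: ants at (3,3),(2,1)
  0 0 0 0
  0 0 0 0
  0 4 0 0
  0 0 0 2
After step 4: ants at (2,3),(1,1)
  0 0 0 0
  0 1 0 0
  0 3 0 1
  0 0 0 1
After step 5: ants at (3,3),(2,1)
  0 0 0 0
  0 0 0 0
  0 4 0 0
  0 0 0 2
After step 6: ants at (2,3),(1,1)
  0 0 0 0
  0 1 0 0
  0 3 0 1
  0 0 0 1

0 0 0 0
0 1 0 0
0 3 0 1
0 0 0 1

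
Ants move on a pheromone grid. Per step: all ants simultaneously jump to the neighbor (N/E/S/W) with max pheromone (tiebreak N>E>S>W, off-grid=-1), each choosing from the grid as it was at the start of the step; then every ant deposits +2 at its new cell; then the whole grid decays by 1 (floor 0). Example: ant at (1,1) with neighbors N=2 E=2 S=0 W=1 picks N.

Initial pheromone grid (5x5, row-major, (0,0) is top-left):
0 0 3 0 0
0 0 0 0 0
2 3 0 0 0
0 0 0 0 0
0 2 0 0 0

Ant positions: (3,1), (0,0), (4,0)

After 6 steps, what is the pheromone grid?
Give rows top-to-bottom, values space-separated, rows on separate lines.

After step 1: ants at (2,1),(0,1),(4,1)
  0 1 2 0 0
  0 0 0 0 0
  1 4 0 0 0
  0 0 0 0 0
  0 3 0 0 0
After step 2: ants at (2,0),(0,2),(3,1)
  0 0 3 0 0
  0 0 0 0 0
  2 3 0 0 0
  0 1 0 0 0
  0 2 0 0 0
After step 3: ants at (2,1),(0,3),(2,1)
  0 0 2 1 0
  0 0 0 0 0
  1 6 0 0 0
  0 0 0 0 0
  0 1 0 0 0
After step 4: ants at (2,0),(0,2),(2,0)
  0 0 3 0 0
  0 0 0 0 0
  4 5 0 0 0
  0 0 0 0 0
  0 0 0 0 0
After step 5: ants at (2,1),(0,3),(2,1)
  0 0 2 1 0
  0 0 0 0 0
  3 8 0 0 0
  0 0 0 0 0
  0 0 0 0 0
After step 6: ants at (2,0),(0,2),(2,0)
  0 0 3 0 0
  0 0 0 0 0
  6 7 0 0 0
  0 0 0 0 0
  0 0 0 0 0

0 0 3 0 0
0 0 0 0 0
6 7 0 0 0
0 0 0 0 0
0 0 0 0 0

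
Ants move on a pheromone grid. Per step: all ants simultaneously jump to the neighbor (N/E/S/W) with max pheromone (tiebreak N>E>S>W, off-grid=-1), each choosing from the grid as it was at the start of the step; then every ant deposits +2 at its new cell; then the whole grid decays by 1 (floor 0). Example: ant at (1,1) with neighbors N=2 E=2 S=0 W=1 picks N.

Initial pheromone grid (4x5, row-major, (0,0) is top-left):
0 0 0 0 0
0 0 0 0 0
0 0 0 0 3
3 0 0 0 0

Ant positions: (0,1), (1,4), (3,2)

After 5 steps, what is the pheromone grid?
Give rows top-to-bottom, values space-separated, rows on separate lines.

After step 1: ants at (0,2),(2,4),(2,2)
  0 0 1 0 0
  0 0 0 0 0
  0 0 1 0 4
  2 0 0 0 0
After step 2: ants at (0,3),(1,4),(1,2)
  0 0 0 1 0
  0 0 1 0 1
  0 0 0 0 3
  1 0 0 0 0
After step 3: ants at (0,4),(2,4),(0,2)
  0 0 1 0 1
  0 0 0 0 0
  0 0 0 0 4
  0 0 0 0 0
After step 4: ants at (1,4),(1,4),(0,3)
  0 0 0 1 0
  0 0 0 0 3
  0 0 0 0 3
  0 0 0 0 0
After step 5: ants at (2,4),(2,4),(0,4)
  0 0 0 0 1
  0 0 0 0 2
  0 0 0 0 6
  0 0 0 0 0

0 0 0 0 1
0 0 0 0 2
0 0 0 0 6
0 0 0 0 0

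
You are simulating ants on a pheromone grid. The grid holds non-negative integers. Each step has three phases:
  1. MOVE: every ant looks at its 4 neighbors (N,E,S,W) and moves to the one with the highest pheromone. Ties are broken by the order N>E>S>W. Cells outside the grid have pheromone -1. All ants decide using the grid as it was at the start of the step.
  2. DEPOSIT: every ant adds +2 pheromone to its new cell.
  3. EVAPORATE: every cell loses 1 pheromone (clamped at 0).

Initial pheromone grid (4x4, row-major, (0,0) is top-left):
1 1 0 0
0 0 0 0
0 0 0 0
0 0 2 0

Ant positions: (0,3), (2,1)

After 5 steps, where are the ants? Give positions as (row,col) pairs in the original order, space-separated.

Step 1: ant0:(0,3)->S->(1,3) | ant1:(2,1)->N->(1,1)
  grid max=1 at (1,1)
Step 2: ant0:(1,3)->N->(0,3) | ant1:(1,1)->N->(0,1)
  grid max=1 at (0,1)
Step 3: ant0:(0,3)->S->(1,3) | ant1:(0,1)->E->(0,2)
  grid max=1 at (0,2)
Step 4: ant0:(1,3)->N->(0,3) | ant1:(0,2)->E->(0,3)
  grid max=3 at (0,3)
Step 5: ant0:(0,3)->S->(1,3) | ant1:(0,3)->S->(1,3)
  grid max=3 at (1,3)

(1,3) (1,3)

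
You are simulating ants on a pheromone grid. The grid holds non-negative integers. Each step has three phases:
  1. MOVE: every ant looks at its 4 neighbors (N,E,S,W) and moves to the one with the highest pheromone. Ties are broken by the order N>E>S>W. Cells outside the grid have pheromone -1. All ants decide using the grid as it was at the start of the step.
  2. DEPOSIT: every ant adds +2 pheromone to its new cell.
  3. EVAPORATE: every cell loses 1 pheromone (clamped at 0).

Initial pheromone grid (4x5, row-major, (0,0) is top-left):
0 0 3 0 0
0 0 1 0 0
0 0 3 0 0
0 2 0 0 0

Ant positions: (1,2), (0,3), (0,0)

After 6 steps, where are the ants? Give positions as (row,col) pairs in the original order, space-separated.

Step 1: ant0:(1,2)->N->(0,2) | ant1:(0,3)->W->(0,2) | ant2:(0,0)->E->(0,1)
  grid max=6 at (0,2)
Step 2: ant0:(0,2)->W->(0,1) | ant1:(0,2)->W->(0,1) | ant2:(0,1)->E->(0,2)
  grid max=7 at (0,2)
Step 3: ant0:(0,1)->E->(0,2) | ant1:(0,1)->E->(0,2) | ant2:(0,2)->W->(0,1)
  grid max=10 at (0,2)
Step 4: ant0:(0,2)->W->(0,1) | ant1:(0,2)->W->(0,1) | ant2:(0,1)->E->(0,2)
  grid max=11 at (0,2)
Step 5: ant0:(0,1)->E->(0,2) | ant1:(0,1)->E->(0,2) | ant2:(0,2)->W->(0,1)
  grid max=14 at (0,2)
Step 6: ant0:(0,2)->W->(0,1) | ant1:(0,2)->W->(0,1) | ant2:(0,1)->E->(0,2)
  grid max=15 at (0,2)

(0,1) (0,1) (0,2)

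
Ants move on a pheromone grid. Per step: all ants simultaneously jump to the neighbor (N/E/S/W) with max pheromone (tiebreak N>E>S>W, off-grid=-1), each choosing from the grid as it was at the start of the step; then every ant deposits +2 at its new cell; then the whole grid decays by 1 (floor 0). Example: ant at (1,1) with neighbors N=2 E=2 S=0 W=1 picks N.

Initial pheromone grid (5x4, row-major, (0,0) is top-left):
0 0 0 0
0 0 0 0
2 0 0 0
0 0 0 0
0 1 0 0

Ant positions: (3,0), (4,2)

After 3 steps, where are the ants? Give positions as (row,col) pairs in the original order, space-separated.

Step 1: ant0:(3,0)->N->(2,0) | ant1:(4,2)->W->(4,1)
  grid max=3 at (2,0)
Step 2: ant0:(2,0)->N->(1,0) | ant1:(4,1)->N->(3,1)
  grid max=2 at (2,0)
Step 3: ant0:(1,0)->S->(2,0) | ant1:(3,1)->S->(4,1)
  grid max=3 at (2,0)

(2,0) (4,1)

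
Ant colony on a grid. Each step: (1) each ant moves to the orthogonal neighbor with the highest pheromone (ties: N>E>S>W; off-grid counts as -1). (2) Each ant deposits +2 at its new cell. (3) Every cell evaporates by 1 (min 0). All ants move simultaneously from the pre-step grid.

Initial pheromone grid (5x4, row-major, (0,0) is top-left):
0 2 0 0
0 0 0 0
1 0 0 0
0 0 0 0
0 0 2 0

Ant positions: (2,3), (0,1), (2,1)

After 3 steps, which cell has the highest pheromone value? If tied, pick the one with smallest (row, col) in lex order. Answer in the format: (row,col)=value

Answer: (2,0)=2

Derivation:
Step 1: ant0:(2,3)->N->(1,3) | ant1:(0,1)->E->(0,2) | ant2:(2,1)->W->(2,0)
  grid max=2 at (2,0)
Step 2: ant0:(1,3)->N->(0,3) | ant1:(0,2)->W->(0,1) | ant2:(2,0)->N->(1,0)
  grid max=2 at (0,1)
Step 3: ant0:(0,3)->S->(1,3) | ant1:(0,1)->E->(0,2) | ant2:(1,0)->S->(2,0)
  grid max=2 at (2,0)
Final grid:
  0 1 1 0
  0 0 0 1
  2 0 0 0
  0 0 0 0
  0 0 0 0
Max pheromone 2 at (2,0)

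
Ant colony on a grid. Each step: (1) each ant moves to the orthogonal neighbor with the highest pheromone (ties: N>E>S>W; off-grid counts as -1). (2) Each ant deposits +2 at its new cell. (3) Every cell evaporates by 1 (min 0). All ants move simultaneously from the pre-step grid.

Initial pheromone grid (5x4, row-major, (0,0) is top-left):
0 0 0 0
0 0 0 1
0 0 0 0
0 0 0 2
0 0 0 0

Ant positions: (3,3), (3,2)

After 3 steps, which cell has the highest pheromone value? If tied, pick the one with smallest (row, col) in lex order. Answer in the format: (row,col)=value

Answer: (3,3)=5

Derivation:
Step 1: ant0:(3,3)->N->(2,3) | ant1:(3,2)->E->(3,3)
  grid max=3 at (3,3)
Step 2: ant0:(2,3)->S->(3,3) | ant1:(3,3)->N->(2,3)
  grid max=4 at (3,3)
Step 3: ant0:(3,3)->N->(2,3) | ant1:(2,3)->S->(3,3)
  grid max=5 at (3,3)
Final grid:
  0 0 0 0
  0 0 0 0
  0 0 0 3
  0 0 0 5
  0 0 0 0
Max pheromone 5 at (3,3)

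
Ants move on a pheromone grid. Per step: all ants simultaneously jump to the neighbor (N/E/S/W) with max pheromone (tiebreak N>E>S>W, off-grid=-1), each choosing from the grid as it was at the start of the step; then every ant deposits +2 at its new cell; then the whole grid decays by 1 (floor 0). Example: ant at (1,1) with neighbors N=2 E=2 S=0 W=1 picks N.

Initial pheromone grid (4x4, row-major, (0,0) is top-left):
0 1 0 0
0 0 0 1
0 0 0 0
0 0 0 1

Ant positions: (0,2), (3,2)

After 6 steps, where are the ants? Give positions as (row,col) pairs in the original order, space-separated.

Step 1: ant0:(0,2)->W->(0,1) | ant1:(3,2)->E->(3,3)
  grid max=2 at (0,1)
Step 2: ant0:(0,1)->E->(0,2) | ant1:(3,3)->N->(2,3)
  grid max=1 at (0,1)
Step 3: ant0:(0,2)->W->(0,1) | ant1:(2,3)->S->(3,3)
  grid max=2 at (0,1)
Step 4: ant0:(0,1)->E->(0,2) | ant1:(3,3)->N->(2,3)
  grid max=1 at (0,1)
Step 5: ant0:(0,2)->W->(0,1) | ant1:(2,3)->S->(3,3)
  grid max=2 at (0,1)
Step 6: ant0:(0,1)->E->(0,2) | ant1:(3,3)->N->(2,3)
  grid max=1 at (0,1)

(0,2) (2,3)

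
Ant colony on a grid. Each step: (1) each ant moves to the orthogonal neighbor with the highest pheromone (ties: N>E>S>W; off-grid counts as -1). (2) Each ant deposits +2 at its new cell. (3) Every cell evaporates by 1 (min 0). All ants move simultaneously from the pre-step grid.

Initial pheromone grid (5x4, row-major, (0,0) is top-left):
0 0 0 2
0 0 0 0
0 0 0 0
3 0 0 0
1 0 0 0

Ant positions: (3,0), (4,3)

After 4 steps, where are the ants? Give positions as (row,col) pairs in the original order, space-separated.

Step 1: ant0:(3,0)->S->(4,0) | ant1:(4,3)->N->(3,3)
  grid max=2 at (3,0)
Step 2: ant0:(4,0)->N->(3,0) | ant1:(3,3)->N->(2,3)
  grid max=3 at (3,0)
Step 3: ant0:(3,0)->S->(4,0) | ant1:(2,3)->N->(1,3)
  grid max=2 at (3,0)
Step 4: ant0:(4,0)->N->(3,0) | ant1:(1,3)->N->(0,3)
  grid max=3 at (3,0)

(3,0) (0,3)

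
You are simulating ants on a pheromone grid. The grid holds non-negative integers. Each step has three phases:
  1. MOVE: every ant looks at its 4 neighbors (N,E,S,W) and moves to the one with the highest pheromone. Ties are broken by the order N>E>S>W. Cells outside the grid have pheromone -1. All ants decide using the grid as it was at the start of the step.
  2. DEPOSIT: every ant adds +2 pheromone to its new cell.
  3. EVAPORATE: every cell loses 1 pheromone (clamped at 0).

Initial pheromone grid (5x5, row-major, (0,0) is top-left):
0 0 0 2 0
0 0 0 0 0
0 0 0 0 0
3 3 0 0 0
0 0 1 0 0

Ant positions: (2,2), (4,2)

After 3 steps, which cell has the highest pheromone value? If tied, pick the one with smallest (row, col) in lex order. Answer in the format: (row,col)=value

Step 1: ant0:(2,2)->N->(1,2) | ant1:(4,2)->N->(3,2)
  grid max=2 at (3,0)
Step 2: ant0:(1,2)->N->(0,2) | ant1:(3,2)->W->(3,1)
  grid max=3 at (3,1)
Step 3: ant0:(0,2)->E->(0,3) | ant1:(3,1)->W->(3,0)
  grid max=2 at (3,0)
Final grid:
  0 0 0 1 0
  0 0 0 0 0
  0 0 0 0 0
  2 2 0 0 0
  0 0 0 0 0
Max pheromone 2 at (3,0)

Answer: (3,0)=2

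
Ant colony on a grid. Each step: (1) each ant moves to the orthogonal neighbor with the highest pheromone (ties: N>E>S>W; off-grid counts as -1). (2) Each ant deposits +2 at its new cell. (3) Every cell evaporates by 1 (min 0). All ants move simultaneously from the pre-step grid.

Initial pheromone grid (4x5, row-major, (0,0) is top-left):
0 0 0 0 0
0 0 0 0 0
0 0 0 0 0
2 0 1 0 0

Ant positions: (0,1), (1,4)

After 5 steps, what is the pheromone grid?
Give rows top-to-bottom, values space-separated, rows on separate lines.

After step 1: ants at (0,2),(0,4)
  0 0 1 0 1
  0 0 0 0 0
  0 0 0 0 0
  1 0 0 0 0
After step 2: ants at (0,3),(1,4)
  0 0 0 1 0
  0 0 0 0 1
  0 0 0 0 0
  0 0 0 0 0
After step 3: ants at (0,4),(0,4)
  0 0 0 0 3
  0 0 0 0 0
  0 0 0 0 0
  0 0 0 0 0
After step 4: ants at (1,4),(1,4)
  0 0 0 0 2
  0 0 0 0 3
  0 0 0 0 0
  0 0 0 0 0
After step 5: ants at (0,4),(0,4)
  0 0 0 0 5
  0 0 0 0 2
  0 0 0 0 0
  0 0 0 0 0

0 0 0 0 5
0 0 0 0 2
0 0 0 0 0
0 0 0 0 0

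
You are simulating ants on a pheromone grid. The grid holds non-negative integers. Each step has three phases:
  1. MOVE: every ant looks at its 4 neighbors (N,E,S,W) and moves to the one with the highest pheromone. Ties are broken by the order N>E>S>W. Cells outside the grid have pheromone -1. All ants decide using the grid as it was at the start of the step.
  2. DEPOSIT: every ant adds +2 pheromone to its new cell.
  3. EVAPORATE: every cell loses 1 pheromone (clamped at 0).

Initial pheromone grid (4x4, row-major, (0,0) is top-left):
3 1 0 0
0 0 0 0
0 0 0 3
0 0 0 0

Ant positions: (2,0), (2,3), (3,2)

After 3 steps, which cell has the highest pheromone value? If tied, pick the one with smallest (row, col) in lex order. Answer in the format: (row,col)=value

Answer: (2,3)=4

Derivation:
Step 1: ant0:(2,0)->N->(1,0) | ant1:(2,3)->N->(1,3) | ant2:(3,2)->N->(2,2)
  grid max=2 at (0,0)
Step 2: ant0:(1,0)->N->(0,0) | ant1:(1,3)->S->(2,3) | ant2:(2,2)->E->(2,3)
  grid max=5 at (2,3)
Step 3: ant0:(0,0)->E->(0,1) | ant1:(2,3)->N->(1,3) | ant2:(2,3)->N->(1,3)
  grid max=4 at (2,3)
Final grid:
  2 1 0 0
  0 0 0 3
  0 0 0 4
  0 0 0 0
Max pheromone 4 at (2,3)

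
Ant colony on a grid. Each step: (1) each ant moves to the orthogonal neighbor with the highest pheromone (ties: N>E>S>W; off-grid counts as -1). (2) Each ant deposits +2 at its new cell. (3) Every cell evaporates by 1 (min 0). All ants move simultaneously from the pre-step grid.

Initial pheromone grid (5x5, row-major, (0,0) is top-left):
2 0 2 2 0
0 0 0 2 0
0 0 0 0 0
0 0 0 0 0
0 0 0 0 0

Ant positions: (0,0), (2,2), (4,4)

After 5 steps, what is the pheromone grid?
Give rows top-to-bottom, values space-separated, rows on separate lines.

After step 1: ants at (0,1),(1,2),(3,4)
  1 1 1 1 0
  0 0 1 1 0
  0 0 0 0 0
  0 0 0 0 1
  0 0 0 0 0
After step 2: ants at (0,2),(0,2),(2,4)
  0 0 4 0 0
  0 0 0 0 0
  0 0 0 0 1
  0 0 0 0 0
  0 0 0 0 0
After step 3: ants at (0,3),(0,3),(1,4)
  0 0 3 3 0
  0 0 0 0 1
  0 0 0 0 0
  0 0 0 0 0
  0 0 0 0 0
After step 4: ants at (0,2),(0,2),(0,4)
  0 0 6 2 1
  0 0 0 0 0
  0 0 0 0 0
  0 0 0 0 0
  0 0 0 0 0
After step 5: ants at (0,3),(0,3),(0,3)
  0 0 5 7 0
  0 0 0 0 0
  0 0 0 0 0
  0 0 0 0 0
  0 0 0 0 0

0 0 5 7 0
0 0 0 0 0
0 0 0 0 0
0 0 0 0 0
0 0 0 0 0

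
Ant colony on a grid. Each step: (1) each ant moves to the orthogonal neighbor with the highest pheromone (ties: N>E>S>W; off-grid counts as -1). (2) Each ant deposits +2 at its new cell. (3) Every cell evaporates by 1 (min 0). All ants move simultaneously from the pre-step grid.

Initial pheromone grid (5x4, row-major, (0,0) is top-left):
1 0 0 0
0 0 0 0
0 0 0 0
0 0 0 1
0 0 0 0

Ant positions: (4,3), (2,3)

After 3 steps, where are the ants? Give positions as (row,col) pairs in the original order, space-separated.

Step 1: ant0:(4,3)->N->(3,3) | ant1:(2,3)->S->(3,3)
  grid max=4 at (3,3)
Step 2: ant0:(3,3)->N->(2,3) | ant1:(3,3)->N->(2,3)
  grid max=3 at (2,3)
Step 3: ant0:(2,3)->S->(3,3) | ant1:(2,3)->S->(3,3)
  grid max=6 at (3,3)

(3,3) (3,3)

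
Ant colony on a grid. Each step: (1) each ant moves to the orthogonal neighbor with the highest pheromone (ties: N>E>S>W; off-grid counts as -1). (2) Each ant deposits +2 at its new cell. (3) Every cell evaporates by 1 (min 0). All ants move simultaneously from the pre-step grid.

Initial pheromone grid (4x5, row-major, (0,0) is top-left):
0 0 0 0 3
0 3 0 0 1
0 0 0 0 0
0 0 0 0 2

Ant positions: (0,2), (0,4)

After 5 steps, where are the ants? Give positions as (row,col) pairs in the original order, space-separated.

Step 1: ant0:(0,2)->E->(0,3) | ant1:(0,4)->S->(1,4)
  grid max=2 at (0,4)
Step 2: ant0:(0,3)->E->(0,4) | ant1:(1,4)->N->(0,4)
  grid max=5 at (0,4)
Step 3: ant0:(0,4)->S->(1,4) | ant1:(0,4)->S->(1,4)
  grid max=4 at (0,4)
Step 4: ant0:(1,4)->N->(0,4) | ant1:(1,4)->N->(0,4)
  grid max=7 at (0,4)
Step 5: ant0:(0,4)->S->(1,4) | ant1:(0,4)->S->(1,4)
  grid max=6 at (0,4)

(1,4) (1,4)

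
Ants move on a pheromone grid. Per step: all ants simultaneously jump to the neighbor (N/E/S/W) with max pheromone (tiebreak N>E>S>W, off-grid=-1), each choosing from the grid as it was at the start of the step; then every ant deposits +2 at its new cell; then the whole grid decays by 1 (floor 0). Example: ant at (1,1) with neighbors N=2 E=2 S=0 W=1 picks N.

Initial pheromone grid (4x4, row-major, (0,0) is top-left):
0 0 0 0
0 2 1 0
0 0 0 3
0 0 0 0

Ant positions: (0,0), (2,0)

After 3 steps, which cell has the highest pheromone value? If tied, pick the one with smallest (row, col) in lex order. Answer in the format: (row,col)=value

Answer: (0,1)=3

Derivation:
Step 1: ant0:(0,0)->E->(0,1) | ant1:(2,0)->N->(1,0)
  grid max=2 at (2,3)
Step 2: ant0:(0,1)->S->(1,1) | ant1:(1,0)->E->(1,1)
  grid max=4 at (1,1)
Step 3: ant0:(1,1)->N->(0,1) | ant1:(1,1)->N->(0,1)
  grid max=3 at (0,1)
Final grid:
  0 3 0 0
  0 3 0 0
  0 0 0 0
  0 0 0 0
Max pheromone 3 at (0,1)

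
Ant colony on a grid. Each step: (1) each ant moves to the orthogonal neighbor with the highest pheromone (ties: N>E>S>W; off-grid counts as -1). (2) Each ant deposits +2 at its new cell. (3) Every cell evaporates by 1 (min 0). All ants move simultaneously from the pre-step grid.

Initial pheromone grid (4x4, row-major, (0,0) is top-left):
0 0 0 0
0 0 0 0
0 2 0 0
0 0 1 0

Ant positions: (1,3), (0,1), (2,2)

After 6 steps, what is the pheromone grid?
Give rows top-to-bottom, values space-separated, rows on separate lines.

After step 1: ants at (0,3),(0,2),(2,1)
  0 0 1 1
  0 0 0 0
  0 3 0 0
  0 0 0 0
After step 2: ants at (0,2),(0,3),(1,1)
  0 0 2 2
  0 1 0 0
  0 2 0 0
  0 0 0 0
After step 3: ants at (0,3),(0,2),(2,1)
  0 0 3 3
  0 0 0 0
  0 3 0 0
  0 0 0 0
After step 4: ants at (0,2),(0,3),(1,1)
  0 0 4 4
  0 1 0 0
  0 2 0 0
  0 0 0 0
After step 5: ants at (0,3),(0,2),(2,1)
  0 0 5 5
  0 0 0 0
  0 3 0 0
  0 0 0 0
After step 6: ants at (0,2),(0,3),(1,1)
  0 0 6 6
  0 1 0 0
  0 2 0 0
  0 0 0 0

0 0 6 6
0 1 0 0
0 2 0 0
0 0 0 0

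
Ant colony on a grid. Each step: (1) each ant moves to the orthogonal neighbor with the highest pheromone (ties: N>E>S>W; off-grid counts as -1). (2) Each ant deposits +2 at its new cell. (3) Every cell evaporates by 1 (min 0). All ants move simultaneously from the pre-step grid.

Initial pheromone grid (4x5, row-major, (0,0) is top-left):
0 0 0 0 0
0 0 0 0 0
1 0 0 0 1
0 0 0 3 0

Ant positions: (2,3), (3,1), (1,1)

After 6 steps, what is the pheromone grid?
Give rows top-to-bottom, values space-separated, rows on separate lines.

After step 1: ants at (3,3),(2,1),(0,1)
  0 1 0 0 0
  0 0 0 0 0
  0 1 0 0 0
  0 0 0 4 0
After step 2: ants at (2,3),(1,1),(0,2)
  0 0 1 0 0
  0 1 0 0 0
  0 0 0 1 0
  0 0 0 3 0
After step 3: ants at (3,3),(0,1),(0,3)
  0 1 0 1 0
  0 0 0 0 0
  0 0 0 0 0
  0 0 0 4 0
After step 4: ants at (2,3),(0,2),(0,4)
  0 0 1 0 1
  0 0 0 0 0
  0 0 0 1 0
  0 0 0 3 0
After step 5: ants at (3,3),(0,3),(1,4)
  0 0 0 1 0
  0 0 0 0 1
  0 0 0 0 0
  0 0 0 4 0
After step 6: ants at (2,3),(0,4),(0,4)
  0 0 0 0 3
  0 0 0 0 0
  0 0 0 1 0
  0 0 0 3 0

0 0 0 0 3
0 0 0 0 0
0 0 0 1 0
0 0 0 3 0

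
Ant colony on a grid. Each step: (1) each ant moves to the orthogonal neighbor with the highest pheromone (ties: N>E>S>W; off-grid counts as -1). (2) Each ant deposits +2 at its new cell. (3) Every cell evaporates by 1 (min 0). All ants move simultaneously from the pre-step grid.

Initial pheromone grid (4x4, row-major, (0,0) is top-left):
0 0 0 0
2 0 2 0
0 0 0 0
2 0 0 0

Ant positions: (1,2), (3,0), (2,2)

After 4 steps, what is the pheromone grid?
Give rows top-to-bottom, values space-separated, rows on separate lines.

After step 1: ants at (0,2),(2,0),(1,2)
  0 0 1 0
  1 0 3 0
  1 0 0 0
  1 0 0 0
After step 2: ants at (1,2),(1,0),(0,2)
  0 0 2 0
  2 0 4 0
  0 0 0 0
  0 0 0 0
After step 3: ants at (0,2),(0,0),(1,2)
  1 0 3 0
  1 0 5 0
  0 0 0 0
  0 0 0 0
After step 4: ants at (1,2),(1,0),(0,2)
  0 0 4 0
  2 0 6 0
  0 0 0 0
  0 0 0 0

0 0 4 0
2 0 6 0
0 0 0 0
0 0 0 0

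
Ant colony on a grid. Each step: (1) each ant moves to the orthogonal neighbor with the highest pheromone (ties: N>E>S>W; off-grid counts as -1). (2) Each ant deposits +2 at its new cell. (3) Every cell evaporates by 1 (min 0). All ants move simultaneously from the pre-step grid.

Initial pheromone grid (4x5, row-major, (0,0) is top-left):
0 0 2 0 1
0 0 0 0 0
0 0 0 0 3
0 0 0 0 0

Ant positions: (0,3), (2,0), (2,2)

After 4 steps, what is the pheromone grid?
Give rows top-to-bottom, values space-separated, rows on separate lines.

After step 1: ants at (0,2),(1,0),(1,2)
  0 0 3 0 0
  1 0 1 0 0
  0 0 0 0 2
  0 0 0 0 0
After step 2: ants at (1,2),(0,0),(0,2)
  1 0 4 0 0
  0 0 2 0 0
  0 0 0 0 1
  0 0 0 0 0
After step 3: ants at (0,2),(0,1),(1,2)
  0 1 5 0 0
  0 0 3 0 0
  0 0 0 0 0
  0 0 0 0 0
After step 4: ants at (1,2),(0,2),(0,2)
  0 0 8 0 0
  0 0 4 0 0
  0 0 0 0 0
  0 0 0 0 0

0 0 8 0 0
0 0 4 0 0
0 0 0 0 0
0 0 0 0 0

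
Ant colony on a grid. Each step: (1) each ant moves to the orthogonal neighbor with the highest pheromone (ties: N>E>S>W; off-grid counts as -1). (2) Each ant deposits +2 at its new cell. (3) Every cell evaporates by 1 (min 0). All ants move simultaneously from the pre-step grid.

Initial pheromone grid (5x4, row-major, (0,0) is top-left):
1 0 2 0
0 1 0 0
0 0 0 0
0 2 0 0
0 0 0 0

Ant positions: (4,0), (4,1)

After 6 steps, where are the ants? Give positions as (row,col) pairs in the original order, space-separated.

Step 1: ant0:(4,0)->N->(3,0) | ant1:(4,1)->N->(3,1)
  grid max=3 at (3,1)
Step 2: ant0:(3,0)->E->(3,1) | ant1:(3,1)->W->(3,0)
  grid max=4 at (3,1)
Step 3: ant0:(3,1)->W->(3,0) | ant1:(3,0)->E->(3,1)
  grid max=5 at (3,1)
Step 4: ant0:(3,0)->E->(3,1) | ant1:(3,1)->W->(3,0)
  grid max=6 at (3,1)
Step 5: ant0:(3,1)->W->(3,0) | ant1:(3,0)->E->(3,1)
  grid max=7 at (3,1)
Step 6: ant0:(3,0)->E->(3,1) | ant1:(3,1)->W->(3,0)
  grid max=8 at (3,1)

(3,1) (3,0)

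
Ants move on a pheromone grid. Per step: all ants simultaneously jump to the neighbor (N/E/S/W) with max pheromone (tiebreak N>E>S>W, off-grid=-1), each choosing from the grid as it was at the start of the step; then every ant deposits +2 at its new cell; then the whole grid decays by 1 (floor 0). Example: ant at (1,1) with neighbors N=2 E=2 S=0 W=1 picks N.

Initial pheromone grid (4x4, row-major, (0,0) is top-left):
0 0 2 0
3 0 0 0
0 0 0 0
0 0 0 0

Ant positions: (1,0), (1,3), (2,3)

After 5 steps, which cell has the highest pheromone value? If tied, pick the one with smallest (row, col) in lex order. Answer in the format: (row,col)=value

Step 1: ant0:(1,0)->N->(0,0) | ant1:(1,3)->N->(0,3) | ant2:(2,3)->N->(1,3)
  grid max=2 at (1,0)
Step 2: ant0:(0,0)->S->(1,0) | ant1:(0,3)->S->(1,3) | ant2:(1,3)->N->(0,3)
  grid max=3 at (1,0)
Step 3: ant0:(1,0)->N->(0,0) | ant1:(1,3)->N->(0,3) | ant2:(0,3)->S->(1,3)
  grid max=3 at (0,3)
Step 4: ant0:(0,0)->S->(1,0) | ant1:(0,3)->S->(1,3) | ant2:(1,3)->N->(0,3)
  grid max=4 at (0,3)
Step 5: ant0:(1,0)->N->(0,0) | ant1:(1,3)->N->(0,3) | ant2:(0,3)->S->(1,3)
  grid max=5 at (0,3)
Final grid:
  1 0 0 5
  2 0 0 5
  0 0 0 0
  0 0 0 0
Max pheromone 5 at (0,3)

Answer: (0,3)=5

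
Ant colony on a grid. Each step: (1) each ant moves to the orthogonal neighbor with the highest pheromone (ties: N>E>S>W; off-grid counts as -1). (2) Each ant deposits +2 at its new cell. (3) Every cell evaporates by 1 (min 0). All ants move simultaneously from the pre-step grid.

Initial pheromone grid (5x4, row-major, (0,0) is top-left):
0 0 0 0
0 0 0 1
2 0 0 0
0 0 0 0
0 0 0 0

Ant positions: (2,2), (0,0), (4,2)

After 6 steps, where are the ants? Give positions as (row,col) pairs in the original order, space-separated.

Step 1: ant0:(2,2)->N->(1,2) | ant1:(0,0)->E->(0,1) | ant2:(4,2)->N->(3,2)
  grid max=1 at (0,1)
Step 2: ant0:(1,2)->N->(0,2) | ant1:(0,1)->E->(0,2) | ant2:(3,2)->N->(2,2)
  grid max=3 at (0,2)
Step 3: ant0:(0,2)->E->(0,3) | ant1:(0,2)->E->(0,3) | ant2:(2,2)->N->(1,2)
  grid max=3 at (0,3)
Step 4: ant0:(0,3)->W->(0,2) | ant1:(0,3)->W->(0,2) | ant2:(1,2)->N->(0,2)
  grid max=7 at (0,2)
Step 5: ant0:(0,2)->E->(0,3) | ant1:(0,2)->E->(0,3) | ant2:(0,2)->E->(0,3)
  grid max=7 at (0,3)
Step 6: ant0:(0,3)->W->(0,2) | ant1:(0,3)->W->(0,2) | ant2:(0,3)->W->(0,2)
  grid max=11 at (0,2)

(0,2) (0,2) (0,2)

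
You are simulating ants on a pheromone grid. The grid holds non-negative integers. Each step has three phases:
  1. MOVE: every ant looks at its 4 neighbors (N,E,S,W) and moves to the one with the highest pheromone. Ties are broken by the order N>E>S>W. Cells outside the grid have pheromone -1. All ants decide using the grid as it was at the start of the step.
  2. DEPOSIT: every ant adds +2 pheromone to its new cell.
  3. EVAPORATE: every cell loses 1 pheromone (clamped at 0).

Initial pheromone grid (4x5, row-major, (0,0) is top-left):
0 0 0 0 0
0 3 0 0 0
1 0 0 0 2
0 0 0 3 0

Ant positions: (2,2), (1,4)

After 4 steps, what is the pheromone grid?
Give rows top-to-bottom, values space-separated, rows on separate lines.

After step 1: ants at (1,2),(2,4)
  0 0 0 0 0
  0 2 1 0 0
  0 0 0 0 3
  0 0 0 2 0
After step 2: ants at (1,1),(1,4)
  0 0 0 0 0
  0 3 0 0 1
  0 0 0 0 2
  0 0 0 1 0
After step 3: ants at (0,1),(2,4)
  0 1 0 0 0
  0 2 0 0 0
  0 0 0 0 3
  0 0 0 0 0
After step 4: ants at (1,1),(1,4)
  0 0 0 0 0
  0 3 0 0 1
  0 0 0 0 2
  0 0 0 0 0

0 0 0 0 0
0 3 0 0 1
0 0 0 0 2
0 0 0 0 0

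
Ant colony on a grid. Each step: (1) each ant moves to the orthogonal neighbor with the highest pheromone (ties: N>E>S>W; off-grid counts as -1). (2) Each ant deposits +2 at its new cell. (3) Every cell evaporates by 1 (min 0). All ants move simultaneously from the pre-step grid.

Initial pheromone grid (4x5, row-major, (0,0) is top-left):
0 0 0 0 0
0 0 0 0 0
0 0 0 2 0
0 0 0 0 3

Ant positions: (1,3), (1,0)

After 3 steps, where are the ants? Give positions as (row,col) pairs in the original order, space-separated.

Step 1: ant0:(1,3)->S->(2,3) | ant1:(1,0)->N->(0,0)
  grid max=3 at (2,3)
Step 2: ant0:(2,3)->N->(1,3) | ant1:(0,0)->E->(0,1)
  grid max=2 at (2,3)
Step 3: ant0:(1,3)->S->(2,3) | ant1:(0,1)->E->(0,2)
  grid max=3 at (2,3)

(2,3) (0,2)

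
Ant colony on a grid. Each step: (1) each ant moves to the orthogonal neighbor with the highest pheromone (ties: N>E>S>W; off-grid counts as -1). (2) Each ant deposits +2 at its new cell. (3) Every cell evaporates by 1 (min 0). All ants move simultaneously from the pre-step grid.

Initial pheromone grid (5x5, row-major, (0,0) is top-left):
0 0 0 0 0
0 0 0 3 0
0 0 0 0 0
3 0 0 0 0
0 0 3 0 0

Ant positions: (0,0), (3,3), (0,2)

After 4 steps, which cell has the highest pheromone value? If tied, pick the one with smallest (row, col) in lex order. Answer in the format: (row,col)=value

Step 1: ant0:(0,0)->E->(0,1) | ant1:(3,3)->N->(2,3) | ant2:(0,2)->E->(0,3)
  grid max=2 at (1,3)
Step 2: ant0:(0,1)->E->(0,2) | ant1:(2,3)->N->(1,3) | ant2:(0,3)->S->(1,3)
  grid max=5 at (1,3)
Step 3: ant0:(0,2)->E->(0,3) | ant1:(1,3)->N->(0,3) | ant2:(1,3)->N->(0,3)
  grid max=5 at (0,3)
Step 4: ant0:(0,3)->S->(1,3) | ant1:(0,3)->S->(1,3) | ant2:(0,3)->S->(1,3)
  grid max=9 at (1,3)
Final grid:
  0 0 0 4 0
  0 0 0 9 0
  0 0 0 0 0
  0 0 0 0 0
  0 0 0 0 0
Max pheromone 9 at (1,3)

Answer: (1,3)=9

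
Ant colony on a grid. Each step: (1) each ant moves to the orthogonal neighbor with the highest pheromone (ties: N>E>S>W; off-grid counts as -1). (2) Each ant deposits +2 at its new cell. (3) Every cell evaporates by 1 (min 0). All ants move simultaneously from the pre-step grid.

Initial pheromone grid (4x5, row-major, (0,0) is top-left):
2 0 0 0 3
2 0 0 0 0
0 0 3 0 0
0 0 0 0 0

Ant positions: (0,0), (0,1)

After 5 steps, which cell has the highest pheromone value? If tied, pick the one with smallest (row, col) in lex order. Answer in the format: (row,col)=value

Step 1: ant0:(0,0)->S->(1,0) | ant1:(0,1)->W->(0,0)
  grid max=3 at (0,0)
Step 2: ant0:(1,0)->N->(0,0) | ant1:(0,0)->S->(1,0)
  grid max=4 at (0,0)
Step 3: ant0:(0,0)->S->(1,0) | ant1:(1,0)->N->(0,0)
  grid max=5 at (0,0)
Step 4: ant0:(1,0)->N->(0,0) | ant1:(0,0)->S->(1,0)
  grid max=6 at (0,0)
Step 5: ant0:(0,0)->S->(1,0) | ant1:(1,0)->N->(0,0)
  grid max=7 at (0,0)
Final grid:
  7 0 0 0 0
  7 0 0 0 0
  0 0 0 0 0
  0 0 0 0 0
Max pheromone 7 at (0,0)

Answer: (0,0)=7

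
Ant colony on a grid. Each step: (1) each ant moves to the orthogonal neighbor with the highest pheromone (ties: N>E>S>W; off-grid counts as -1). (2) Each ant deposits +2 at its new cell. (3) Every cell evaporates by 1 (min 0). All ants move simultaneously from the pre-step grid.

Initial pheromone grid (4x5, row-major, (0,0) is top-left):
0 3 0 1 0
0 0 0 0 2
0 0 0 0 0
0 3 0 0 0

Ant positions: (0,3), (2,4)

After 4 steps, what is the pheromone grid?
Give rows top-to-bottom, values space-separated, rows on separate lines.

After step 1: ants at (0,4),(1,4)
  0 2 0 0 1
  0 0 0 0 3
  0 0 0 0 0
  0 2 0 0 0
After step 2: ants at (1,4),(0,4)
  0 1 0 0 2
  0 0 0 0 4
  0 0 0 0 0
  0 1 0 0 0
After step 3: ants at (0,4),(1,4)
  0 0 0 0 3
  0 0 0 0 5
  0 0 0 0 0
  0 0 0 0 0
After step 4: ants at (1,4),(0,4)
  0 0 0 0 4
  0 0 0 0 6
  0 0 0 0 0
  0 0 0 0 0

0 0 0 0 4
0 0 0 0 6
0 0 0 0 0
0 0 0 0 0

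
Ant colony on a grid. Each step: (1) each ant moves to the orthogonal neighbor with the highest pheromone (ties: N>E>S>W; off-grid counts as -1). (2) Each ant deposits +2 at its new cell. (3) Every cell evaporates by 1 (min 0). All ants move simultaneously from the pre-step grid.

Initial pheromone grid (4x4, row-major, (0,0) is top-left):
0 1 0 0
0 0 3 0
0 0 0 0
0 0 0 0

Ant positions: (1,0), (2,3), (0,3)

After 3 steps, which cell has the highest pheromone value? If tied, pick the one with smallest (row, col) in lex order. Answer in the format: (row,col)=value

Step 1: ant0:(1,0)->N->(0,0) | ant1:(2,3)->N->(1,3) | ant2:(0,3)->S->(1,3)
  grid max=3 at (1,3)
Step 2: ant0:(0,0)->E->(0,1) | ant1:(1,3)->W->(1,2) | ant2:(1,3)->W->(1,2)
  grid max=5 at (1,2)
Step 3: ant0:(0,1)->E->(0,2) | ant1:(1,2)->E->(1,3) | ant2:(1,2)->E->(1,3)
  grid max=5 at (1,3)
Final grid:
  0 0 1 0
  0 0 4 5
  0 0 0 0
  0 0 0 0
Max pheromone 5 at (1,3)

Answer: (1,3)=5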